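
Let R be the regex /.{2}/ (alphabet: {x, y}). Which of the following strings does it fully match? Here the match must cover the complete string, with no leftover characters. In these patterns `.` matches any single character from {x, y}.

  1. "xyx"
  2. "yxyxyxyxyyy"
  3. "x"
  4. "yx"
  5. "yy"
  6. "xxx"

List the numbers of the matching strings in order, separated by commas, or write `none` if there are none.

4, 5

1 → no match
2 → no match
3 → no match
4 → match
5 → match
6 → no match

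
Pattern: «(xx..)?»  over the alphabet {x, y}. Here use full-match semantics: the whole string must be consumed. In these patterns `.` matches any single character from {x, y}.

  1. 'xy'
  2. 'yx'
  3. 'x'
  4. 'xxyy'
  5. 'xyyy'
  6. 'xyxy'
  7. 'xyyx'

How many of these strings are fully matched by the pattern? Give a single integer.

1 → no match
2 → no match
3 → no match
4 → match
5 → no match
6 → no match
7 → no match
Total matched: 1

1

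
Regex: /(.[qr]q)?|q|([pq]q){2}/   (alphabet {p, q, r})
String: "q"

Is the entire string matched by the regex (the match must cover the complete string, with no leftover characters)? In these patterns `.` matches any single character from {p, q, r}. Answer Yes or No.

Yes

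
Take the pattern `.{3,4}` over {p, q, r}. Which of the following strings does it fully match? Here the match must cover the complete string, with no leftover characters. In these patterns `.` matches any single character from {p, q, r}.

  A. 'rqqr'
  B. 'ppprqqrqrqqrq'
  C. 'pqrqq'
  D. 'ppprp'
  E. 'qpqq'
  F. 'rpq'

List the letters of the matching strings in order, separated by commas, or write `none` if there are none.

A, E, F

A → match
B → no match
C → no match
D → no match
E → match
F → match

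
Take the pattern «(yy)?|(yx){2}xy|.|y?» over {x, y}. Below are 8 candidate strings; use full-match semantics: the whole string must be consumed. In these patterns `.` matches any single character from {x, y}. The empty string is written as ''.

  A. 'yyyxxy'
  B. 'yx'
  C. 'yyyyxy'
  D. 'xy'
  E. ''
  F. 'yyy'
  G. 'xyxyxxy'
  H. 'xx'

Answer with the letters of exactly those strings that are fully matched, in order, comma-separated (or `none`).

A → no match
B → no match
C → no match
D → no match
E → match
F → no match
G → no match
H → no match

E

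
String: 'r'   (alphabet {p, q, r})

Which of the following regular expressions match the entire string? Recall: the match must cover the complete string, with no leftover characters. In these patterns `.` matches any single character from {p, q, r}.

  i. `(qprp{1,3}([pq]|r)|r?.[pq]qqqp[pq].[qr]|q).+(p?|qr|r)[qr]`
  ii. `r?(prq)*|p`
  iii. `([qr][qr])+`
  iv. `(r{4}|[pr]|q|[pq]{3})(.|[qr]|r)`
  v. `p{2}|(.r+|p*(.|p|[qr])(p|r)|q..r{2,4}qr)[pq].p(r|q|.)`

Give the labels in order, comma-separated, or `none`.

i → no match
ii → match
iii → no match
iv → no match
v → no match

ii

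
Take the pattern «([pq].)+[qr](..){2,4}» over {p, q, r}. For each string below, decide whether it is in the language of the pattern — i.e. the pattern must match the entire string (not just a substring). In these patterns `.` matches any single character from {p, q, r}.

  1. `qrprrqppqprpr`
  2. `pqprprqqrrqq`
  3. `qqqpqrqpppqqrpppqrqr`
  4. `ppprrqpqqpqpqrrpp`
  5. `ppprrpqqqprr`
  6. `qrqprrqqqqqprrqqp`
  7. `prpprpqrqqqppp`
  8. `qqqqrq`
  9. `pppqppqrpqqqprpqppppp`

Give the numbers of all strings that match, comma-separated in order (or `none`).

1

1 → match
2 → no match
3 → no match
4 → no match
5 → no match
6 → no match
7 → no match
8 → no match
9 → no match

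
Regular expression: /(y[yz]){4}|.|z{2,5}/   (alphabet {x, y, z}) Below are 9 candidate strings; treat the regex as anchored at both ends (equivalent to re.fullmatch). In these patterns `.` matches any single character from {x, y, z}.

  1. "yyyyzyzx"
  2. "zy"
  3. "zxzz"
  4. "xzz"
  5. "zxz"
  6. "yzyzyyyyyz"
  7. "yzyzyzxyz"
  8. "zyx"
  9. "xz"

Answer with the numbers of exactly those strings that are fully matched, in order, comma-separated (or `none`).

1 → no match
2 → no match
3 → no match
4 → no match
5 → no match
6 → no match
7 → no match
8 → no match
9 → no match

none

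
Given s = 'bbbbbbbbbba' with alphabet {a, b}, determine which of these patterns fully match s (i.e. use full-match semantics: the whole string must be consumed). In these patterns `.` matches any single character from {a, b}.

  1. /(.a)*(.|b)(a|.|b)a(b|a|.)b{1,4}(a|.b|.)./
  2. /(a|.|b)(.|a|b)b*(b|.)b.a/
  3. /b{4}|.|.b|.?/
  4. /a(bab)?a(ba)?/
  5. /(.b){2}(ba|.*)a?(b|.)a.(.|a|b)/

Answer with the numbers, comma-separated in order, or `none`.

2

1 → no match
2 → match
3 → no match
4 → no match — must start with 'a'
5 → no match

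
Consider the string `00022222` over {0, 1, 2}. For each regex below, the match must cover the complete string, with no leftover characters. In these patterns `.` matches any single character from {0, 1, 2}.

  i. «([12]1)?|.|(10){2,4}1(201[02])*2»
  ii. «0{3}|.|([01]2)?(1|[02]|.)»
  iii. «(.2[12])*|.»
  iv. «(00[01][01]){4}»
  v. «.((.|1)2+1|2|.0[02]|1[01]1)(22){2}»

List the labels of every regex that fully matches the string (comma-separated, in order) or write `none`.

i → no match
ii → no match
iii → no match
iv → no match
v → match

v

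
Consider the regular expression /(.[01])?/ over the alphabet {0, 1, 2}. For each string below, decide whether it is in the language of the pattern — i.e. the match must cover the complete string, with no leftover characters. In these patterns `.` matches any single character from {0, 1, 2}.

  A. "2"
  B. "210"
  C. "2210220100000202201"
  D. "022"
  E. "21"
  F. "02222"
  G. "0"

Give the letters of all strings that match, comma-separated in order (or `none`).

E

A → no match
B → no match
C → no match
D → no match
E → match
F → no match
G → no match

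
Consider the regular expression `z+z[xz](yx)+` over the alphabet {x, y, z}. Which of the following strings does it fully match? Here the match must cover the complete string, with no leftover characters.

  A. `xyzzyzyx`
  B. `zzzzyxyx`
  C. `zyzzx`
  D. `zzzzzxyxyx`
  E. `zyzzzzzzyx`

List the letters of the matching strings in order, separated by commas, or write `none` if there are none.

A → no match — must start with `z`
B → match
C → no match — must end with `yx`
D → match
E → no match

B, D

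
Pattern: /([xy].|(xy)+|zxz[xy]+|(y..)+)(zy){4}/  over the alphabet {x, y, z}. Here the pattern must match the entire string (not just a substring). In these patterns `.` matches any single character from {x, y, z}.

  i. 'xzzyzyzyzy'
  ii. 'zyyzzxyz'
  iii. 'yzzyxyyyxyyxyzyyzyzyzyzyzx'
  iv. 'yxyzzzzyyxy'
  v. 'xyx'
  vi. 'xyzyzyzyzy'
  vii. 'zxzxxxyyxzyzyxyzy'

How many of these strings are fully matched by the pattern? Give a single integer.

2

i → match
ii → no match — must end with 'zy'
iii → no match — must end with 'zy'
iv → no match — must end with 'zy'
v → no match — must end with 'zy'
vi → match
vii → no match
Total matched: 2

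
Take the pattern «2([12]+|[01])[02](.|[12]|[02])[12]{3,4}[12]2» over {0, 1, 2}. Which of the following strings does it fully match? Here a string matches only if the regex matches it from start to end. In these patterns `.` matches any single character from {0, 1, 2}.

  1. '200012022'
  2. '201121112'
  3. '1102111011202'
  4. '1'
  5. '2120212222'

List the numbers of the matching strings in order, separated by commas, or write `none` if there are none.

1. '200012022' → no match
2. '201121112' → no match
3 → no match — must start with '2'
4. '1' → no match — must start with '2'
5. '2120212222' → match

5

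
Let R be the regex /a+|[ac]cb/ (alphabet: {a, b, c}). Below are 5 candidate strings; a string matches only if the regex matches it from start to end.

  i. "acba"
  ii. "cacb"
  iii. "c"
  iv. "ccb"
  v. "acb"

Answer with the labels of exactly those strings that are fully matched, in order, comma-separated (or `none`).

i → no match
ii → no match
iii → no match
iv → match
v → match

iv, v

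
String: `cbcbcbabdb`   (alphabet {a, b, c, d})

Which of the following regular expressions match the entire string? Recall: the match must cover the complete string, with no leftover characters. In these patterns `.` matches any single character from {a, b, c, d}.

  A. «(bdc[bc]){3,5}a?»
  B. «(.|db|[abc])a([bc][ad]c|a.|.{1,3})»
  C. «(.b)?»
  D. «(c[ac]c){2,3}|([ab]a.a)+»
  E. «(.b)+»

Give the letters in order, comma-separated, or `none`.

A → no match — must start with `bdc`
B → no match
C → no match
D → no match
E → match

E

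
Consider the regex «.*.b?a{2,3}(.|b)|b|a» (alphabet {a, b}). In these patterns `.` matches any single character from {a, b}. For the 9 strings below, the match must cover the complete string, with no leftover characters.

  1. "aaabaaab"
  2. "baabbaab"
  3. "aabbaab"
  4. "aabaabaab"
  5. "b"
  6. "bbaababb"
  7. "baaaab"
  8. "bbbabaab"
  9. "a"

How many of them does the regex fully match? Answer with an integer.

1. "aaabaaab" → match
2. "baabbaab" → match
3. "aabbaab" → match
4. "aabaabaab" → match
5. "b" → match
6. "bbaababb" → no match
7. "baaaab" → match
8. "bbbabaab" → match
9. "a" → match
Total matched: 8

8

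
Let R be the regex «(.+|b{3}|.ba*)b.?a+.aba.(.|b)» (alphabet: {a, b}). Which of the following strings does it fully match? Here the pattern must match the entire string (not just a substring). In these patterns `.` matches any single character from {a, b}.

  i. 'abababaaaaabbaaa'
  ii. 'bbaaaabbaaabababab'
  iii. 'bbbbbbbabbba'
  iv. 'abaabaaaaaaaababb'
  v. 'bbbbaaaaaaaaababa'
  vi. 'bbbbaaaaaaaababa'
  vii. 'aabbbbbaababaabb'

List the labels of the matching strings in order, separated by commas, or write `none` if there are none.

i → no match
ii → no match
iii → no match
iv → match
v → match
vi → match
vii → no match

iv, v, vi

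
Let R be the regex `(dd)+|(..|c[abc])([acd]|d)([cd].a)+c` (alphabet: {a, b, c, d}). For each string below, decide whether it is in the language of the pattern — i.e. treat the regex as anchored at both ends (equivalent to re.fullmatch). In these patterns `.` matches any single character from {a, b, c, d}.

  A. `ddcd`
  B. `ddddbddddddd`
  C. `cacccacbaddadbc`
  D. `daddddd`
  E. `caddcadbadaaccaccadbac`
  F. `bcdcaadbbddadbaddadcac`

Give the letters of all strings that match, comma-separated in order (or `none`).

A → no match
B → no match
C → no match
D → no match
E → match
F → no match

E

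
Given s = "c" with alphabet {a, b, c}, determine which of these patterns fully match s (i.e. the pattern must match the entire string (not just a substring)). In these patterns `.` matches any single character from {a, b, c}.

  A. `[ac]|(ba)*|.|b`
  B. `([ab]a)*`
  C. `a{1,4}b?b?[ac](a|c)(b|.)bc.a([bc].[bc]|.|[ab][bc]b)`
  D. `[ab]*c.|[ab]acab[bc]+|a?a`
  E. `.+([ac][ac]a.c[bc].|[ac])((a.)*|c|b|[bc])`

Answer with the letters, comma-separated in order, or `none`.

A

A → match
B → no match
C → no match — must start with "a"
D → no match
E → no match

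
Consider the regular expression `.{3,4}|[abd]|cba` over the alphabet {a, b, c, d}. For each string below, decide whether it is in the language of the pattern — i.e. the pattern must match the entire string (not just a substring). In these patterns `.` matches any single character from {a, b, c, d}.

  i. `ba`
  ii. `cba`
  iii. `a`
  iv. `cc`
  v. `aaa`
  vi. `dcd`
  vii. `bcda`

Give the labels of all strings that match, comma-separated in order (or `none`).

ii, iii, v, vi, vii

i → no match
ii → match
iii → match
iv → no match
v → match
vi → match
vii → match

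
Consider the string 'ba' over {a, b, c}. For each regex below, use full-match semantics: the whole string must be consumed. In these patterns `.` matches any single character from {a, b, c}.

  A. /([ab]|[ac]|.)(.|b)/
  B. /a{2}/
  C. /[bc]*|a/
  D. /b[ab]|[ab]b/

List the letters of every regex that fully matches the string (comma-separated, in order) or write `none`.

A, D

A → match
B → no match — must start with 'a'
C → no match
D → match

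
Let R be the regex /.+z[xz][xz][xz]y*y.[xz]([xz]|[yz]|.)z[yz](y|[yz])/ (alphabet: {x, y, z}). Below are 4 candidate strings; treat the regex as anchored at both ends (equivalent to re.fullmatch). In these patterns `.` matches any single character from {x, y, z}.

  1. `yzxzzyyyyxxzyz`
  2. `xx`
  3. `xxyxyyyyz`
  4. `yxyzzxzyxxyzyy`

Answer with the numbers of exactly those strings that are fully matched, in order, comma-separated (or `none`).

1 → match
2. `xx` → no match
3. `xxyxyyyyz` → no match
4 → match

1, 4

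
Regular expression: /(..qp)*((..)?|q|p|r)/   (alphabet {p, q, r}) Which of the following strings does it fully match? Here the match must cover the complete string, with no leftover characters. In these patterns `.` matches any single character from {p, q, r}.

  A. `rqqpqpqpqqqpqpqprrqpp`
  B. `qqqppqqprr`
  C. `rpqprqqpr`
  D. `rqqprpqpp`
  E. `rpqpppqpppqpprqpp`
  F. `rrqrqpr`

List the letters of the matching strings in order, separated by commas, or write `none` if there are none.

A, B, C, D, E

A → match
B → match
C → match
D → match
E → match
F → no match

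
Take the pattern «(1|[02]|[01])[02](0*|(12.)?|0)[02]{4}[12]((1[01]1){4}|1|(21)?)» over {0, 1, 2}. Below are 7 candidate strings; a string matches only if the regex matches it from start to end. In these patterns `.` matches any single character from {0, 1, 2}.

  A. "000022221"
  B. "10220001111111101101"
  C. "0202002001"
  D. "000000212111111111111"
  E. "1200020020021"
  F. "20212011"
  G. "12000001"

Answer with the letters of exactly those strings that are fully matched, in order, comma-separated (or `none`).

A → match
B → no match
C → no match
D → no match
E → no match
F → no match
G → match

A, G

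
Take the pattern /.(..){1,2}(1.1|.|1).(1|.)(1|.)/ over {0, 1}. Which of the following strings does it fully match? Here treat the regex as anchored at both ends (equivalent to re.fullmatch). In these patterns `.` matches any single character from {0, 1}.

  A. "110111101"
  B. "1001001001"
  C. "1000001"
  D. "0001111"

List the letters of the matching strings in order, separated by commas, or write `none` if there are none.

A → match
B → no match
C → match
D → match

A, C, D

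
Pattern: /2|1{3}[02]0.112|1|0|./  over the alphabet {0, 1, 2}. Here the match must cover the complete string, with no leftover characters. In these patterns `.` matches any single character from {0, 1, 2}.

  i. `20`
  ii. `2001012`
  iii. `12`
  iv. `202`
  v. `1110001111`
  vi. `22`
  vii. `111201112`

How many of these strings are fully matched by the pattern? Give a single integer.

i. `20` → no match
ii. `2001012` → no match
iii. `12` → no match
iv. `202` → no match
v. `1110001111` → no match
vi. `22` → no match
vii. `111201112` → match
Total matched: 1

1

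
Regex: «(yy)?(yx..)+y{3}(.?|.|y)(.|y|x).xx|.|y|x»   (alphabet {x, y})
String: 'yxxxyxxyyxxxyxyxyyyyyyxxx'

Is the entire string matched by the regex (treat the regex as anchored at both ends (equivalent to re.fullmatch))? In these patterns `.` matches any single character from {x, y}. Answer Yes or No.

No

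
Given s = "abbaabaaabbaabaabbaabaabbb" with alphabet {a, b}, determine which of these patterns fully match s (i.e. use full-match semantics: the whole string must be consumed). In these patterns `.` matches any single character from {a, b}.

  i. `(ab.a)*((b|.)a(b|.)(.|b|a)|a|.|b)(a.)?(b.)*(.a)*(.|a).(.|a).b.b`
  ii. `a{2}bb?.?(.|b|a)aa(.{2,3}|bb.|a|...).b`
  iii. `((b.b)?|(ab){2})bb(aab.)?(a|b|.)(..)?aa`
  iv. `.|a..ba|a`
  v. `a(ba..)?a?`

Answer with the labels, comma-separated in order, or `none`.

i

i → match
ii → no match
iii → no match — must end with "aa"
iv → no match
v → no match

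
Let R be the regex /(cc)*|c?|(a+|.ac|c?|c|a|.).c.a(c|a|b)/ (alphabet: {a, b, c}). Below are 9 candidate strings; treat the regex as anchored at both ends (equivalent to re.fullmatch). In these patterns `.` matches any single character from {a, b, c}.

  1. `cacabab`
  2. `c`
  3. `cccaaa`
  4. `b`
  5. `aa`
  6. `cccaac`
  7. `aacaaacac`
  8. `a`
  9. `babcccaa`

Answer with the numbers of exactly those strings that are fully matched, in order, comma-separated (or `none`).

2, 3, 6

1. `cacabab` → no match
2. `c` → match
3. `cccaaa` → match
4. `b` → no match
5. `aa` → no match
6. `cccaac` → match
7. `aacaaacac` → no match
8. `a` → no match
9. `babcccaa` → no match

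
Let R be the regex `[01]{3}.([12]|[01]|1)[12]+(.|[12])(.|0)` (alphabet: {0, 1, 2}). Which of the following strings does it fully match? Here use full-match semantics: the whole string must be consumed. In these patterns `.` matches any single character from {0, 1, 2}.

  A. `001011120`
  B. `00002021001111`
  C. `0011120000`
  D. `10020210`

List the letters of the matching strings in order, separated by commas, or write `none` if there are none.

A, D

A. `001011120` → match
B → no match
C. `0011120000` → no match
D. `10020210` → match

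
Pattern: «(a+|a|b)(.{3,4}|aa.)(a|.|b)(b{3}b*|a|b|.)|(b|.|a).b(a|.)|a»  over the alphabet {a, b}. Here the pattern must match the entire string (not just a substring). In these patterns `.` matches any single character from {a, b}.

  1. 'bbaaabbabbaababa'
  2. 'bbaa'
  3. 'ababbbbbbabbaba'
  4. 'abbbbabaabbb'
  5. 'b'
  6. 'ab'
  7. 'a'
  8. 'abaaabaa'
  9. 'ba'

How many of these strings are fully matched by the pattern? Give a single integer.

1 → no match
2. 'bbaa' → no match
3 → no match
4. 'abbbbabaabbb' → no match
5. 'b' → no match
6. 'ab' → no match
7. 'a' → match
8. 'abaaabaa' → no match
9. 'ba' → no match
Total matched: 1

1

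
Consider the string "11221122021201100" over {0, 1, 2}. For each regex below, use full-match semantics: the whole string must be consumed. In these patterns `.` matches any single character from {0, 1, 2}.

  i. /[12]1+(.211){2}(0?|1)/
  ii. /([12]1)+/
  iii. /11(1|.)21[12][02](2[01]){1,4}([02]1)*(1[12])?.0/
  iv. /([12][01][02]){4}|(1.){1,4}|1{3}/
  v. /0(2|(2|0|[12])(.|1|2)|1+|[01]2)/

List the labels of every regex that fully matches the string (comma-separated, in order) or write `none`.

iii

i → no match
ii → no match — must end with "1"
iii → match
iv → no match
v → no match — must start with "0"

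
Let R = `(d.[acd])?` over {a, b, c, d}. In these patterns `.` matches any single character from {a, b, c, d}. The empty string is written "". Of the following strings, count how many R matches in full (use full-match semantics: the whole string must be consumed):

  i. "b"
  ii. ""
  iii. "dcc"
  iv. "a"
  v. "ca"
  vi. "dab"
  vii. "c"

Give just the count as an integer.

i. "b" → no match
ii. "" → match
iii. "dcc" → match
iv. "a" → no match
v. "ca" → no match
vi. "dab" → no match
vii. "c" → no match
Total matched: 2

2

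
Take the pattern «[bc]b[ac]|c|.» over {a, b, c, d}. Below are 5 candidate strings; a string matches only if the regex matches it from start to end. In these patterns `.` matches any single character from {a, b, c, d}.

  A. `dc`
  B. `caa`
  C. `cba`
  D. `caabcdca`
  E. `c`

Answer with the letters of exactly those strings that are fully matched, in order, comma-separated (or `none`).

C, E

A. `dc` → no match
B. `caa` → no match
C. `cba` → match
D. `caabcdca` → no match
E. `c` → match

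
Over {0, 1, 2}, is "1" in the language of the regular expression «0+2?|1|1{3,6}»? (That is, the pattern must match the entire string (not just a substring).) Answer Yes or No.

Yes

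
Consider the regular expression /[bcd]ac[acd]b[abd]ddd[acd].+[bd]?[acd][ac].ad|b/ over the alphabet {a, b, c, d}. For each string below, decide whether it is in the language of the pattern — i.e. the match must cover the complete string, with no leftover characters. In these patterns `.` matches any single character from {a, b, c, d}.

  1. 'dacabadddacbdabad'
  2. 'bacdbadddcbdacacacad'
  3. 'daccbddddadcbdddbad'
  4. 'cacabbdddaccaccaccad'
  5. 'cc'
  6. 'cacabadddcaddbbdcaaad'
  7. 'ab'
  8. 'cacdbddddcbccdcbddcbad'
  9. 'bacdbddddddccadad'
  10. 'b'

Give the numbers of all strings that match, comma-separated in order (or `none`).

1 → match
2 → match
3 → no match
4 → match
5 → no match
6 → match
7 → no match
8 → match
9 → match
10 → match

1, 2, 4, 6, 8, 9, 10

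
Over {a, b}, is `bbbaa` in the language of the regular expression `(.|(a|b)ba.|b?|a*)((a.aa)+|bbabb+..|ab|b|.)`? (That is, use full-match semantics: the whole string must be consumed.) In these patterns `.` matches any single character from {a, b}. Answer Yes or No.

No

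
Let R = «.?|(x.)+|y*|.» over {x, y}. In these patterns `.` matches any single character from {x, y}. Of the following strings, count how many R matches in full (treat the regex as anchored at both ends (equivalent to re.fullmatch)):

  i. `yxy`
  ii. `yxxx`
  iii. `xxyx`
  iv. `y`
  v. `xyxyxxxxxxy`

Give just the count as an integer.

i → no match
ii → no match
iii → no match
iv → match
v → no match
Total matched: 1

1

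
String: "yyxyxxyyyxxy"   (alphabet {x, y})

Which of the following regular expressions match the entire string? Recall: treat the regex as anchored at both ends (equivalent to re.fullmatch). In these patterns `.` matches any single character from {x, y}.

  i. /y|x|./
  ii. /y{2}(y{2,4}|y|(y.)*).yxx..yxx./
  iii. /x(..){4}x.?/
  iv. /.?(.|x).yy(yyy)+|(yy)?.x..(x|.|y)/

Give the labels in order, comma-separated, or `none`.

i → no match
ii → match
iii → no match — must start with "x"
iv → no match

ii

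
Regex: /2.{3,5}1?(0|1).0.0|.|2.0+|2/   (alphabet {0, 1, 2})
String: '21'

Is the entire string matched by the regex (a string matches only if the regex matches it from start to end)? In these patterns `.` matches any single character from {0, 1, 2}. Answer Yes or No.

No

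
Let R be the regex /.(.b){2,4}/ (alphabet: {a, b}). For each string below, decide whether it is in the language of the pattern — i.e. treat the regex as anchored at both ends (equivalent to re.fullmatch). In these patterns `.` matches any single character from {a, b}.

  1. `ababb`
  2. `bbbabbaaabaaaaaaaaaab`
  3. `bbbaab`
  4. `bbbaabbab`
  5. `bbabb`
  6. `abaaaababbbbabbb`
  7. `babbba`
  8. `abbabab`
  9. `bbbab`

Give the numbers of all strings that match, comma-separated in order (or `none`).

1 → no match
2 → no match
3 → no match
4 → no match
5 → no match
6 → no match
7 → no match — must end with `b`
8 → match
9 → match

8, 9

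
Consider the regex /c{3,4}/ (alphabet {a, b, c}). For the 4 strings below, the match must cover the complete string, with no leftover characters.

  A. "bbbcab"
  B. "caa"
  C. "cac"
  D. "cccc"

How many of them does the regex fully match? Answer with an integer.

A → no match — must start with "c"
B → no match — must end with "c"
C → no match
D → match
Total matched: 1

1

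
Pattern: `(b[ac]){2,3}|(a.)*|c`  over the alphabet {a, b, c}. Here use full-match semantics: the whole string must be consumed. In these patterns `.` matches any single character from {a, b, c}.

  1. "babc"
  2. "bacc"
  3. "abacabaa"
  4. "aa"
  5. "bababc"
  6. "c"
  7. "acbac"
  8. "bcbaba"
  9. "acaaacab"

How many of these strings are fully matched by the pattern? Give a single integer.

7

1 → match
2 → no match
3 → match
4 → match
5 → match
6 → match
7 → no match
8 → match
9 → match
Total matched: 7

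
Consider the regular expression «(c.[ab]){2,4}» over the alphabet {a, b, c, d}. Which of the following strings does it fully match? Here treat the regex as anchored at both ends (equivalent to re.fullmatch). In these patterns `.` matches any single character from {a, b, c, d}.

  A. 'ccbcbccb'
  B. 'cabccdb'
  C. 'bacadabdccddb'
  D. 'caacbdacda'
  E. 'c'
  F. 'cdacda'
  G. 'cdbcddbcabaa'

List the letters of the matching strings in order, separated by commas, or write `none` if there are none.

A → no match
B → no match
C → no match — must start with 'c'
D → no match
E → no match
F → match
G → no match

F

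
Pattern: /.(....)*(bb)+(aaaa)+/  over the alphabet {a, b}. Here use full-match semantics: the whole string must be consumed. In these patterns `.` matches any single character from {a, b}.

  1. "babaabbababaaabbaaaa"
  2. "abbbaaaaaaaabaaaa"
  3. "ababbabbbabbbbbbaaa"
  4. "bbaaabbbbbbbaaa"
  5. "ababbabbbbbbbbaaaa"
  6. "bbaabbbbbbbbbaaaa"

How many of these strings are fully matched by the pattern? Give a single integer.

1 → no match
2 → no match
3 → no match — must end with "aaaa"
4 → no match — must end with "aaaa"
5 → no match
6 → match
Total matched: 1

1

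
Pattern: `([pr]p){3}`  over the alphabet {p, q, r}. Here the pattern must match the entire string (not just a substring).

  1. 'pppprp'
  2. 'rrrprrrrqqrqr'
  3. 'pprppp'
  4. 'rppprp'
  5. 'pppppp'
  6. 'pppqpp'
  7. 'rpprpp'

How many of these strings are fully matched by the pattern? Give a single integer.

4

1 → match
2 → no match — must end with 'p'
3 → match
4 → match
5 → match
6 → no match
7 → no match
Total matched: 4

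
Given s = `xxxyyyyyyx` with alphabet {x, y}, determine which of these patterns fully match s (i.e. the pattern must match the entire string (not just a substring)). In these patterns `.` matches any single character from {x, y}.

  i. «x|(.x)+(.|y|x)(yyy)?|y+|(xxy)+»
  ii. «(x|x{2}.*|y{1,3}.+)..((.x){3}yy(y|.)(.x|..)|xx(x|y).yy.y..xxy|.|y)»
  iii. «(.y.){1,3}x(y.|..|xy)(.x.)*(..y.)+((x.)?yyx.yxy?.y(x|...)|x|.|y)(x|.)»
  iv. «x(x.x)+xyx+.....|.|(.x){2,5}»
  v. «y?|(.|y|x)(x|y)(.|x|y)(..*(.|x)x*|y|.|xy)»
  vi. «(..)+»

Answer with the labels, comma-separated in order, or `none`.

i → no match
ii → match
iii → no match
iv → no match
v → match
vi → match

ii, v, vi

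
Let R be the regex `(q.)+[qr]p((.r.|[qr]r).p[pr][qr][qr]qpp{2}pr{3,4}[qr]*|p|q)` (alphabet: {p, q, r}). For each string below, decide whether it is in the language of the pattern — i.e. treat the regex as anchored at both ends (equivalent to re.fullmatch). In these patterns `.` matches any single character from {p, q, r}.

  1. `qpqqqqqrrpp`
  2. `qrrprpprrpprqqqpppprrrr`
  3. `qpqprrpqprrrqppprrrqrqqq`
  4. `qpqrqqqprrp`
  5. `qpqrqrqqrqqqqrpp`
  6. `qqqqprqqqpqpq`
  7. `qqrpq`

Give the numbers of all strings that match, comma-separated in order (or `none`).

1. `qpqqqqqrrpp` → match
2 → no match
3 → no match
4. `qpqrqqqprrp` → no match
5 → no match
6 → no match
7. `qqrpq` → match

1, 7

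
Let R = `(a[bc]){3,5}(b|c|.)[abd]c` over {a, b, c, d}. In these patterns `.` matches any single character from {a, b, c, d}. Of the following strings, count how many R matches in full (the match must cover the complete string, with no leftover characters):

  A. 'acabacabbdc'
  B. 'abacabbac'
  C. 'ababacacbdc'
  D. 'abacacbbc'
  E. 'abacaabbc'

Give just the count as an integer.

A → match
B → match
C → match
D → match
E → no match
Total matched: 4

4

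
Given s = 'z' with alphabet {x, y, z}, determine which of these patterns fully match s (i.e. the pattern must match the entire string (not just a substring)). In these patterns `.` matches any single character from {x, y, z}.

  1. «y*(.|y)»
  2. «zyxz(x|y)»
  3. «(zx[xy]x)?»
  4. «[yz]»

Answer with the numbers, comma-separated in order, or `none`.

1, 4

1 → match
2 → no match — must start with 'zyxz'
3 → no match
4 → match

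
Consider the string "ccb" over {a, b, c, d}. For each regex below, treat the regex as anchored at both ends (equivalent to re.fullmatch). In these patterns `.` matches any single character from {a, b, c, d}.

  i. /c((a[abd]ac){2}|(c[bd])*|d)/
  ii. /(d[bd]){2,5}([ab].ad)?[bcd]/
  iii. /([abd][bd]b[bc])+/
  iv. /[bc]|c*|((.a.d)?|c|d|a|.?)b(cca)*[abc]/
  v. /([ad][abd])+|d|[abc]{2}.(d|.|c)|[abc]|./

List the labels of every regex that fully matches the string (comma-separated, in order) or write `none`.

i

i → match
ii → no match — must start with "d"
iii → no match
iv → no match
v → no match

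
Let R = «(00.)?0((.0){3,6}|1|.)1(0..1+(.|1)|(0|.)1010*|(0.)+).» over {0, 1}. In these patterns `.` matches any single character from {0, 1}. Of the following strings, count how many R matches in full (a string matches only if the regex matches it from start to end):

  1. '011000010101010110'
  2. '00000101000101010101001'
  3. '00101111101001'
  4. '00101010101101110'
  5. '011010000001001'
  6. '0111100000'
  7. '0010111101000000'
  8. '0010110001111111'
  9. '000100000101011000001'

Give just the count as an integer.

1 → no match
2 → match
3 → no match
4 → no match
5 → no match
6 → no match
7 → match
8 → match
9 → no match
Total matched: 3

3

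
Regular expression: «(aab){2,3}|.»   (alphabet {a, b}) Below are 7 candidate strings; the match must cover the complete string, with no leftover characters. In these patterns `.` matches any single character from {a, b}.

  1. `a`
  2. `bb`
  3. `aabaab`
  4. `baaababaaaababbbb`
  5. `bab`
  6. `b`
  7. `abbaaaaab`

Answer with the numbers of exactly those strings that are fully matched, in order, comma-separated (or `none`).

1, 3, 6

1. `a` → match
2. `bb` → no match
3. `aabaab` → match
4 → no match
5. `bab` → no match
6. `b` → match
7. `abbaaaaab` → no match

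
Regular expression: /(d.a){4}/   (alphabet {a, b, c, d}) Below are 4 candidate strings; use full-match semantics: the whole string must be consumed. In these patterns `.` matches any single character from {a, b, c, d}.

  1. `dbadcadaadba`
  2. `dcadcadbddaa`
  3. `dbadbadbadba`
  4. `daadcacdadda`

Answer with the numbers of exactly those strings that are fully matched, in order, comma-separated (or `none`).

1 → match
2 → no match
3 → match
4 → no match

1, 3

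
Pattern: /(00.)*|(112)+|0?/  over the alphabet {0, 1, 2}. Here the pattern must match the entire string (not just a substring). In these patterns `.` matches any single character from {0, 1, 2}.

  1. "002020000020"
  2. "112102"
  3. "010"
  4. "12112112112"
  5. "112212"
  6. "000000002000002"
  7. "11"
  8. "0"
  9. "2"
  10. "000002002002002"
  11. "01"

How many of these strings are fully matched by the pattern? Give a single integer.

3

1 → no match
2 → no match
3 → no match
4 → no match
5 → no match
6 → match
7 → no match
8 → match
9 → no match
10 → match
11 → no match
Total matched: 3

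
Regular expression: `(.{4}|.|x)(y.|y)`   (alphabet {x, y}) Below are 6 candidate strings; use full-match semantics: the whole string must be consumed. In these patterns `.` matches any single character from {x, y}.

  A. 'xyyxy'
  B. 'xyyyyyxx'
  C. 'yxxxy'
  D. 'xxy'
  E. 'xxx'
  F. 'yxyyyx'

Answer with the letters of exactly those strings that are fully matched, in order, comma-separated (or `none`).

A → match
B → no match
C → match
D → no match
E → no match
F → match

A, C, F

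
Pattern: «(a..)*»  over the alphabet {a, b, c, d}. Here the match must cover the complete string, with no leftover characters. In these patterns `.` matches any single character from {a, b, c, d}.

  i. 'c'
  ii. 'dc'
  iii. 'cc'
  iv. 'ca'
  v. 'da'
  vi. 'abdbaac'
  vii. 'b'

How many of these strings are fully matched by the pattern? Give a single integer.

0

i. 'c' → no match
ii. 'dc' → no match
iii. 'cc' → no match
iv. 'ca' → no match
v. 'da' → no match
vi. 'abdbaac' → no match
vii. 'b' → no match
Total matched: 0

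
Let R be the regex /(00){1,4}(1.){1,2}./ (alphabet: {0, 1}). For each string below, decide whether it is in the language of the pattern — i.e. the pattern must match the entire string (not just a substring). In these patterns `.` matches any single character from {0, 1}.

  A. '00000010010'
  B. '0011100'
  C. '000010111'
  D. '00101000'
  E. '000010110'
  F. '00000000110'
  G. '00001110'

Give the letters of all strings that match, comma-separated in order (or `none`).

B, C, E, F

A → no match
B → match
C → match
D → no match
E → match
F → match
G → no match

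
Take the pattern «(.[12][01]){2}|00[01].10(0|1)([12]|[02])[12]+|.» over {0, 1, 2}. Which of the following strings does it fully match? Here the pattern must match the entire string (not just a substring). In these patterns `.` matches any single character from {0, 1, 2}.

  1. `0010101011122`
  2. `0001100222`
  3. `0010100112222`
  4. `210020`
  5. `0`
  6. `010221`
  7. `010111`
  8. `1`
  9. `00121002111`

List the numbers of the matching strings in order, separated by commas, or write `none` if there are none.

1, 2, 3, 4, 5, 6, 7, 8, 9

1 → match
2 → match
3 → match
4 → match
5 → match
6 → match
7 → match
8 → match
9 → match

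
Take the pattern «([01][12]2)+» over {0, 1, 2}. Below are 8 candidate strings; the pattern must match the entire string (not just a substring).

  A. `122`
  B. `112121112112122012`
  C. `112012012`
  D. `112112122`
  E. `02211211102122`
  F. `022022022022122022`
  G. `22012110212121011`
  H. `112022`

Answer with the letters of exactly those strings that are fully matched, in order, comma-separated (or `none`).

A, C, D, F, H

A → match
B → no match
C → match
D → match
E → no match
F → match
G → no match — must end with `2`
H → match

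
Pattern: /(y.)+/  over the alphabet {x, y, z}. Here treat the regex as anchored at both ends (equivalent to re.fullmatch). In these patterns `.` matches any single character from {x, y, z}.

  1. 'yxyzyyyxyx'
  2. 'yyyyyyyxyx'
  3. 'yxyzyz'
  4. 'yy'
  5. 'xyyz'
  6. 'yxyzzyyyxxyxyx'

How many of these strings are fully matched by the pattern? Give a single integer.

1. 'yxyzyyyxyx' → match
2. 'yyyyyyyxyx' → match
3. 'yxyzyz' → match
4. 'yy' → match
5. 'xyyz' → no match — must start with 'y'
6 → no match
Total matched: 4

4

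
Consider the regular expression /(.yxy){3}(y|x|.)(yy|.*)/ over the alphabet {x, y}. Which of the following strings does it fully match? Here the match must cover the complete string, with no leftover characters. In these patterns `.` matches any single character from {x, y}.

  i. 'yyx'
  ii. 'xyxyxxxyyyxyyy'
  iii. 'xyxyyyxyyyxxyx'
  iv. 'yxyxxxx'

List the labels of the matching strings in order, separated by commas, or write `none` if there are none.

i → no match
ii → no match
iii → no match
iv → no match

none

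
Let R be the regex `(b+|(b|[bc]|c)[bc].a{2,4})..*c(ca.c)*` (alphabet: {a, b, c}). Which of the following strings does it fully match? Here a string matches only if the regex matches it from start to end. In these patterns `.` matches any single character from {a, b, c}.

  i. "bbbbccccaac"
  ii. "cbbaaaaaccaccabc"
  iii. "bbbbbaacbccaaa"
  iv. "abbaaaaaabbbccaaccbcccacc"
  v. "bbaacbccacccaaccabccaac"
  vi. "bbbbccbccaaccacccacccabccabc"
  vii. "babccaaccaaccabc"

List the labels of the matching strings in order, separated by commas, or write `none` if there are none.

i, ii, v, vi, vii

i. "bbbbccccaac" → match
ii → match
iii → no match
iv → no match
v → match
vi → match
vii → match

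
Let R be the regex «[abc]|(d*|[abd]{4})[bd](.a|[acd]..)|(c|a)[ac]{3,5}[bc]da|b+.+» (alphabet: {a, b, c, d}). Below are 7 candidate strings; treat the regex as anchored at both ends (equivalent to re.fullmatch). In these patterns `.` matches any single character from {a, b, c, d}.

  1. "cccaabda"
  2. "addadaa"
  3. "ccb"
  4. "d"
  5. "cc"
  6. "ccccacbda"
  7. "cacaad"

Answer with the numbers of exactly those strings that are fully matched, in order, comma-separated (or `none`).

1 → match
2 → match
3 → no match
4 → no match
5 → no match
6 → match
7 → no match

1, 2, 6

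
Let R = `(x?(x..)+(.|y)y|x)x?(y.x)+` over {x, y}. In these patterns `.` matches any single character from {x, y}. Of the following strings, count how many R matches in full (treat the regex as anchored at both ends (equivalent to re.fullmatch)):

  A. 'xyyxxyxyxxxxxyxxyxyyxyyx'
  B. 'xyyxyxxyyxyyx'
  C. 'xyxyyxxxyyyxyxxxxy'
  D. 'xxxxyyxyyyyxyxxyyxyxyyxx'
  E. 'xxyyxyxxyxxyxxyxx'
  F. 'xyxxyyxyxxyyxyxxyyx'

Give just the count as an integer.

4

A → match
B → match
C → no match — must end with 'x'
D → no match
E → match
F → match
Total matched: 4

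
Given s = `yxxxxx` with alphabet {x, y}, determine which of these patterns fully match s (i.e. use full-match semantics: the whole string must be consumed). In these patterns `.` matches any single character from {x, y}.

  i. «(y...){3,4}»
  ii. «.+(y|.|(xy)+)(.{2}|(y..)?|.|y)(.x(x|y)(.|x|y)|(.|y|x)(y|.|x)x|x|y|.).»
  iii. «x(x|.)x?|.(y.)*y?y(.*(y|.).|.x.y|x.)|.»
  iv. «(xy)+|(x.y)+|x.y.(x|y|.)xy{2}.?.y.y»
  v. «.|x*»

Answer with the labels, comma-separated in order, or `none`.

ii

i → no match
ii → match
iii → no match
iv → no match
v → no match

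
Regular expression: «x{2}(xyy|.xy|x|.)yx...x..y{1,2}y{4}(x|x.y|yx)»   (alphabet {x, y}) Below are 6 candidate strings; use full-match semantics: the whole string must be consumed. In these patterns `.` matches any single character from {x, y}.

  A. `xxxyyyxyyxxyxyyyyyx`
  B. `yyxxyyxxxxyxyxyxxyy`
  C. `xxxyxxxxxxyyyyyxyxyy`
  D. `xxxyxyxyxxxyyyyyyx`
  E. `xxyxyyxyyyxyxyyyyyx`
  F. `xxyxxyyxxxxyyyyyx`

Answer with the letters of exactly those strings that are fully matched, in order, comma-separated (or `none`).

A → match
B → no match — must start with `x`
C → no match
D → match
E → match
F → no match

A, D, E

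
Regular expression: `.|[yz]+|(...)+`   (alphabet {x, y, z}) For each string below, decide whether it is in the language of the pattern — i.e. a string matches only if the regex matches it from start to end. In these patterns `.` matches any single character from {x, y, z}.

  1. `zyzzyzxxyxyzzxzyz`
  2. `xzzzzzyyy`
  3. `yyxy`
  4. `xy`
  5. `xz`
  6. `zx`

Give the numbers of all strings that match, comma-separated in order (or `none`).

2

1 → no match
2. `xzzzzzyyy` → match
3. `yyxy` → no match
4. `xy` → no match
5. `xz` → no match
6. `zx` → no match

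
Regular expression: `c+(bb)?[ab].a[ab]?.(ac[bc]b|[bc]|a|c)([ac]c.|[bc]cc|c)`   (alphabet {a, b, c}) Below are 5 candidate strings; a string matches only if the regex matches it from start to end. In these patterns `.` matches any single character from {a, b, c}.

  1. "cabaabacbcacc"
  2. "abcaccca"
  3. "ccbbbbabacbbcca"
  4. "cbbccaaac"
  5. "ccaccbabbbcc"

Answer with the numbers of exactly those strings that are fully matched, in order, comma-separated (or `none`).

1 → no match
2 → no match — must start with "c"
3 → match
4 → no match
5 → no match

3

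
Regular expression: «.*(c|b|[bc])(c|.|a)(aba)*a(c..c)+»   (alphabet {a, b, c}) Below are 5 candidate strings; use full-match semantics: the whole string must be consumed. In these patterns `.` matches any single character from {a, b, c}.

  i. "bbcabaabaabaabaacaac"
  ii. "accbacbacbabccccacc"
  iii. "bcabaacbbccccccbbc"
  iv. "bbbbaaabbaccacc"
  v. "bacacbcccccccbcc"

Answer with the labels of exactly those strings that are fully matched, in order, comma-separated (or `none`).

i, iii

i → match
ii → no match
iii → match
iv → no match
v → no match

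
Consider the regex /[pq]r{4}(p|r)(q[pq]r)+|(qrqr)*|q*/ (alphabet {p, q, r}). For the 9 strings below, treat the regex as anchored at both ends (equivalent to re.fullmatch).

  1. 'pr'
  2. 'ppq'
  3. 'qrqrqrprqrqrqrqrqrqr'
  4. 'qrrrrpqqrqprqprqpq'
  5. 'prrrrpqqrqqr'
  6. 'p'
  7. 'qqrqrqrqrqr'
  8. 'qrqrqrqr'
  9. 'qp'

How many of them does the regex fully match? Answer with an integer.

2

1 → no match
2 → no match
3 → no match
4 → no match
5 → match
6 → no match
7 → no match
8 → match
9 → no match
Total matched: 2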